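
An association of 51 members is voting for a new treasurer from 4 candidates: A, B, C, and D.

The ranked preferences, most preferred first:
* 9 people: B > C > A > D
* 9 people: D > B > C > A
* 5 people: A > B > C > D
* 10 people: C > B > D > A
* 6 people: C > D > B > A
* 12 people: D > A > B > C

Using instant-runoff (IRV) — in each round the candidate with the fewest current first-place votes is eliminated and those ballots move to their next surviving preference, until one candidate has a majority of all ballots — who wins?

Round 1: A 5, B 9, C 16, D 21. A eliminated.
Round 2: B 14, C 16, D 21. B eliminated.
Round 3: C 30, D 21. C has a majority (≥26).

C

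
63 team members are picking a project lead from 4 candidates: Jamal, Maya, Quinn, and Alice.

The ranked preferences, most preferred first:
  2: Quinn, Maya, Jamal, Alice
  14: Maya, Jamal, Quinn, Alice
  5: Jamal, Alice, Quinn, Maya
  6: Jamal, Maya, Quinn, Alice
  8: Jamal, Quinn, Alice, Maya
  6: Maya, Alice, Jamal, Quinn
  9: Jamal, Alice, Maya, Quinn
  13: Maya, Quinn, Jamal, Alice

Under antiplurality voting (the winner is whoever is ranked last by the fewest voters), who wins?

Last-place votes: Jamal 0, Maya 13, Quinn 15, Alice 35.

Jamal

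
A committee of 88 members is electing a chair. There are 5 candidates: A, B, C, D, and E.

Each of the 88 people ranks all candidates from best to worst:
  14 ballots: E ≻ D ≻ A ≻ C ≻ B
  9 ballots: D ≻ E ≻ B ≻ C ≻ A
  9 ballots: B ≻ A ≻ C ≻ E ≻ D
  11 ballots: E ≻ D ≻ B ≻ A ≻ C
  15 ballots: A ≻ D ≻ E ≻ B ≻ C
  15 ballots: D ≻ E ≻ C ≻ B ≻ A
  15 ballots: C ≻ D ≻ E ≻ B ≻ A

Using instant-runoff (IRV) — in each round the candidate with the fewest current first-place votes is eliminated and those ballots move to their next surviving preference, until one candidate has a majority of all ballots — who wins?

D

Round 1: A 15, B 9, C 15, D 24, E 25. B eliminated.
Round 2: A 24, C 15, D 24, E 25. C eliminated.
Round 3: A 24, D 39, E 25. A eliminated.
Round 4: D 54, E 34. D has a majority (≥45).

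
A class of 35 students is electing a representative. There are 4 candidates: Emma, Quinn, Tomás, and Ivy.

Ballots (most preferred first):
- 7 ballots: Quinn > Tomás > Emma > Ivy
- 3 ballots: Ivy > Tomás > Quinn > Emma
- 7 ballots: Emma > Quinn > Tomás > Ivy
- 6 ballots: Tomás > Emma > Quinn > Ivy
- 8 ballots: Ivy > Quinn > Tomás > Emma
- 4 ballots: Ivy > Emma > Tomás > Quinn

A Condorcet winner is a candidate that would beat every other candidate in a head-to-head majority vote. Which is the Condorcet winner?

Quinn vs Emma: 18–17
Quinn vs Tomás: 22–13
Quinn vs Ivy: 20–15
Quinn beats every other candidate.

Quinn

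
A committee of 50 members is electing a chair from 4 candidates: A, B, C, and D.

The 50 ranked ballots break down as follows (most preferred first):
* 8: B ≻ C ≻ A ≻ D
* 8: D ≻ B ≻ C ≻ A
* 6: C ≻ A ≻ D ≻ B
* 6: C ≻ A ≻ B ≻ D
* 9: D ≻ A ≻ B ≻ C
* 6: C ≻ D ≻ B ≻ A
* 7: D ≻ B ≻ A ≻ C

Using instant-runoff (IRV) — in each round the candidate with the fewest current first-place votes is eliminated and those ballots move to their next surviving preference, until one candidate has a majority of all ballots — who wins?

Round 1: A 0, B 8, C 18, D 24. A eliminated.
Round 2: B 8, C 18, D 24. B eliminated.
Round 3: C 26, D 24. C has a majority (≥26).

C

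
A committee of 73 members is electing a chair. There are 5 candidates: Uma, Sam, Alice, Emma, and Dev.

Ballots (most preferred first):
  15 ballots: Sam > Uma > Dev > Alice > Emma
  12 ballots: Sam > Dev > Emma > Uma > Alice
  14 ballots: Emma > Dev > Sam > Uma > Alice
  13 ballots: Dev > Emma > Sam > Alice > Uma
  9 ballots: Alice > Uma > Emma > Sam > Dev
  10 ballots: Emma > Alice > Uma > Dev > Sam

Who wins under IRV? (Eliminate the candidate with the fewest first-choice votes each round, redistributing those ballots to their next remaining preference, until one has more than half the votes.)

Round 1: Uma 0, Sam 27, Alice 9, Emma 24, Dev 13. Uma eliminated.
Round 2: Sam 27, Alice 9, Emma 24, Dev 13. Alice eliminated.
Round 3: Sam 27, Emma 33, Dev 13. Dev eliminated.
Round 4: Sam 27, Emma 46. Emma has a majority (≥37).

Emma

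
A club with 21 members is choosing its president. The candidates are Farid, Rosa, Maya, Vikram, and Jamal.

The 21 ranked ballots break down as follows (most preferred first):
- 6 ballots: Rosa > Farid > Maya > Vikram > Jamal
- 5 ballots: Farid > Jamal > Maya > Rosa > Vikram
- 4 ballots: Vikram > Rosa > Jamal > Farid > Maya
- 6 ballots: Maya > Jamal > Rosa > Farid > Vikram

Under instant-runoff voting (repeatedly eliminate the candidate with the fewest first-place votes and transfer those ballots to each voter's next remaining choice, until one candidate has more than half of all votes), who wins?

Maya

Round 1: Farid 5, Rosa 6, Maya 6, Vikram 4, Jamal 0. Jamal eliminated.
Round 2: Farid 5, Rosa 6, Maya 6, Vikram 4. Vikram eliminated.
Round 3: Farid 5, Rosa 10, Maya 6. Farid eliminated.
Round 4: Rosa 10, Maya 11. Maya has a majority (≥11).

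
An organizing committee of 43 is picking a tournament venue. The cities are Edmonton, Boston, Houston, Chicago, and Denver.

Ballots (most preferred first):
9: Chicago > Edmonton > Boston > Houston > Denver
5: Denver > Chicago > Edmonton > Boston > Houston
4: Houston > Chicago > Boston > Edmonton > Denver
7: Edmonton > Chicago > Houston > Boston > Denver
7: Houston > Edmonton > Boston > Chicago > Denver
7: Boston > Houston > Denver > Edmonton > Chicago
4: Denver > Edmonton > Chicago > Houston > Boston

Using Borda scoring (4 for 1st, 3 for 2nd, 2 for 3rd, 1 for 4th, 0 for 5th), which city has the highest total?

Edmonton

Edmonton: 9×3 + 5×2 + 4×1 + 7×4 + 7×3 + 7×1 + 4×3 = 109
Boston: 9×2 + 5×1 + 4×2 + 7×1 + 7×2 + 7×4 + 4×0 = 80
Houston: 9×1 + 5×0 + 4×4 + 7×2 + 7×4 + 7×3 + 4×1 = 92
Chicago: 9×4 + 5×3 + 4×3 + 7×3 + 7×1 + 7×0 + 4×2 = 99
Denver: 9×0 + 5×4 + 4×0 + 7×0 + 7×0 + 7×2 + 4×4 = 50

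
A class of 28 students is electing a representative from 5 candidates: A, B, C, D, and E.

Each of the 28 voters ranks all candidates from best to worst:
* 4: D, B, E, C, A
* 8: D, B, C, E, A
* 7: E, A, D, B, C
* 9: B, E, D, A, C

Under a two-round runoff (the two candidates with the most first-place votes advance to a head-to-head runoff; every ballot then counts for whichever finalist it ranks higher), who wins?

Round 1 first-place votes: A 0, B 9, C 0, D 12, E 7. D and B advance.
Runoff: D is ranked above B on 19 ballots, B above D on 9.

D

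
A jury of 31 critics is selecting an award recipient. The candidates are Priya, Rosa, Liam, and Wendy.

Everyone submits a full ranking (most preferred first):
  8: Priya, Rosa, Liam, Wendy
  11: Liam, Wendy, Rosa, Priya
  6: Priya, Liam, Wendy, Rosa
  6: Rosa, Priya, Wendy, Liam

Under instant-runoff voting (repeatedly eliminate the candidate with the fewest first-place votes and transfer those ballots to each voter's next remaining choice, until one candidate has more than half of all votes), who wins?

Round 1: Priya 14, Rosa 6, Liam 11, Wendy 0. Wendy eliminated.
Round 2: Priya 14, Rosa 6, Liam 11. Rosa eliminated.
Round 3: Priya 20, Liam 11. Priya has a majority (≥16).

Priya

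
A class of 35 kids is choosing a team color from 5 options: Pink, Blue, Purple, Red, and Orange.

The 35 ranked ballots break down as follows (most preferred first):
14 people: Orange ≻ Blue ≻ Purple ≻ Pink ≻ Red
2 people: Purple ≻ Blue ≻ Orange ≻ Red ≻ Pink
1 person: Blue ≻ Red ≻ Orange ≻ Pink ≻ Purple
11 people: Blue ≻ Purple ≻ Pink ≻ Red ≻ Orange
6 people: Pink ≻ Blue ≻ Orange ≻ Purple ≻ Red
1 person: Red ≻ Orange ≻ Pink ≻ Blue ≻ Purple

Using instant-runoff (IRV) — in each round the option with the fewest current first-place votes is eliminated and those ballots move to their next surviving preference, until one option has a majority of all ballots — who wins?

Blue

Round 1: Pink 6, Blue 12, Purple 2, Red 1, Orange 14. Red eliminated.
Round 2: Pink 6, Blue 12, Purple 2, Orange 15. Purple eliminated.
Round 3: Pink 6, Blue 14, Orange 15. Pink eliminated.
Round 4: Blue 20, Orange 15. Blue has a majority (≥18).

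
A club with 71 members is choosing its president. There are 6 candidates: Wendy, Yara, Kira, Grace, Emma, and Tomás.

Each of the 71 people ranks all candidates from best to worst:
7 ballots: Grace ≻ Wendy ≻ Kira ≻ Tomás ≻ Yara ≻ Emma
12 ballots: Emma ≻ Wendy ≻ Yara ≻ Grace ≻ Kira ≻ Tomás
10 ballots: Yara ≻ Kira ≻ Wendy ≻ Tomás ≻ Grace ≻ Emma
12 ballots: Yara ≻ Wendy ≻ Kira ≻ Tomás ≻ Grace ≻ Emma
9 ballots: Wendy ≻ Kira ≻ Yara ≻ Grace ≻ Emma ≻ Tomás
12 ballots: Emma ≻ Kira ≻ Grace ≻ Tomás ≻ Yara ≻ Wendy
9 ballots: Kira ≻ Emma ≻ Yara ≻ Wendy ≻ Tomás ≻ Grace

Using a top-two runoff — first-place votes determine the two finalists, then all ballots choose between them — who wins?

Yara

Round 1 first-place votes: Wendy 9, Yara 22, Kira 9, Grace 7, Emma 24, Tomás 0. Emma and Yara advance.
Runoff: Emma is ranked above Yara on 33 ballots, Yara above Emma on 38.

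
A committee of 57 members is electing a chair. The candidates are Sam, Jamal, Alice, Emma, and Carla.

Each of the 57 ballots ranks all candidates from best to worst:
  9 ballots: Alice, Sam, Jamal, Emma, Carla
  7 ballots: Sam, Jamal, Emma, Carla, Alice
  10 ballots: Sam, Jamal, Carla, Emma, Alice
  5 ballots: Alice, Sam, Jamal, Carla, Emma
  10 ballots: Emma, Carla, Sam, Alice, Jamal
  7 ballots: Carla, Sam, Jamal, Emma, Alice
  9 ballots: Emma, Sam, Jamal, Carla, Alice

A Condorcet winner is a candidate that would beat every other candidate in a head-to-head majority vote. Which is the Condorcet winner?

Sam

Sam vs Jamal: 57–0
Sam vs Alice: 43–14
Sam vs Emma: 38–19
Sam vs Carla: 40–17
Sam beats every other candidate.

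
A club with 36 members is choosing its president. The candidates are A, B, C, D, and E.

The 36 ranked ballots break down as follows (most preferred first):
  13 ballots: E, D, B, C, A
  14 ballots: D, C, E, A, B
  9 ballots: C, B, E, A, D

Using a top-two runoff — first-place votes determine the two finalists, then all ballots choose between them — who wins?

Round 1 first-place votes: A 0, B 0, C 9, D 14, E 13. D and E advance.
Runoff: D is ranked above E on 14 ballots, E above D on 22.

E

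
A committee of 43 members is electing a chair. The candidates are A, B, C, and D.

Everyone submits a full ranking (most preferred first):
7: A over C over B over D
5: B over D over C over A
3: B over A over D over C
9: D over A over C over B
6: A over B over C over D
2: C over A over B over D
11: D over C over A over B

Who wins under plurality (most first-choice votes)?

D

First-place votes: A 13, B 8, C 2, D 20.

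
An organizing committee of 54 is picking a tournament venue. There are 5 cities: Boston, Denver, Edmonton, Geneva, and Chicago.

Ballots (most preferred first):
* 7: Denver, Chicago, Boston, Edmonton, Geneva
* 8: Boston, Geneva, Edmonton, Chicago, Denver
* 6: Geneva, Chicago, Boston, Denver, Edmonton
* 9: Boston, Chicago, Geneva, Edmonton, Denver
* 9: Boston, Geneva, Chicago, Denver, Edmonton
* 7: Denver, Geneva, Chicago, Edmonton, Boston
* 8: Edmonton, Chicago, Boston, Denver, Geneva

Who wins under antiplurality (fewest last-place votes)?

Chicago

Last-place votes: Boston 7, Denver 17, Edmonton 15, Geneva 15, Chicago 0.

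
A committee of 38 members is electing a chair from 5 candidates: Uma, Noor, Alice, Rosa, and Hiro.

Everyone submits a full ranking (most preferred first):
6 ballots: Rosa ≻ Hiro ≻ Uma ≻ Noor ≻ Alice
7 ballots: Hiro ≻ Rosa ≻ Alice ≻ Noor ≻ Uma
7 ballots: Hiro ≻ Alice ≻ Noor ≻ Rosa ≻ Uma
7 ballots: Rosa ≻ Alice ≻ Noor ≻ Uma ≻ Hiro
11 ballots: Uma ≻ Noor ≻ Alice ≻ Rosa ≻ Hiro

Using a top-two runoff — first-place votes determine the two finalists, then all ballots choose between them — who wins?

Rosa

Round 1 first-place votes: Uma 11, Noor 0, Alice 0, Rosa 13, Hiro 14. Hiro and Rosa advance.
Runoff: Hiro is ranked above Rosa on 14 ballots, Rosa above Hiro on 24.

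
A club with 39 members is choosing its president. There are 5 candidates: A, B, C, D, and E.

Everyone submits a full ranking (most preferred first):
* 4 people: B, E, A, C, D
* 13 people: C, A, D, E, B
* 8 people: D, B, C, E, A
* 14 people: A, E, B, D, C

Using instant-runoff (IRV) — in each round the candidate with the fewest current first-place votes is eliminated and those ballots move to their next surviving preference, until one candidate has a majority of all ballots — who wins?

Round 1: A 14, B 4, C 13, D 8, E 0. E eliminated.
Round 2: A 14, B 4, C 13, D 8. B eliminated.
Round 3: A 18, C 13, D 8. D eliminated.
Round 4: A 18, C 21. C has a majority (≥20).

C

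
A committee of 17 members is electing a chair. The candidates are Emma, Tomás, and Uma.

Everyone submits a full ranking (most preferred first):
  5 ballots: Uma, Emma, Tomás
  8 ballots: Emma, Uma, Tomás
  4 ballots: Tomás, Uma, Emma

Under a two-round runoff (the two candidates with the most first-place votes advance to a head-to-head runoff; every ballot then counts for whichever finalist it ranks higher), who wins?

Uma

Round 1 first-place votes: Emma 8, Tomás 4, Uma 5. Emma and Uma advance.
Runoff: Emma is ranked above Uma on 8 ballots, Uma above Emma on 9.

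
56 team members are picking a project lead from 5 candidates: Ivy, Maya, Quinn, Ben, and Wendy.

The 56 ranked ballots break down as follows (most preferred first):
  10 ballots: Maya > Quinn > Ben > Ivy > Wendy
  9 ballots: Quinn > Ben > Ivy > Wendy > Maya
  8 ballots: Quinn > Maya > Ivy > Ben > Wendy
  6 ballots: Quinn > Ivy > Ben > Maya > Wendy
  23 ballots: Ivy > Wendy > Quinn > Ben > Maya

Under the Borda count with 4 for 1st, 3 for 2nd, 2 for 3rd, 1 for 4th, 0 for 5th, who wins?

Ivy: 10×1 + 9×2 + 8×2 + 6×3 + 23×4 = 154
Maya: 10×4 + 9×0 + 8×3 + 6×1 + 23×0 = 70
Quinn: 10×3 + 9×4 + 8×4 + 6×4 + 23×2 = 168
Ben: 10×2 + 9×3 + 8×1 + 6×2 + 23×1 = 90
Wendy: 10×0 + 9×1 + 8×0 + 6×0 + 23×3 = 78

Quinn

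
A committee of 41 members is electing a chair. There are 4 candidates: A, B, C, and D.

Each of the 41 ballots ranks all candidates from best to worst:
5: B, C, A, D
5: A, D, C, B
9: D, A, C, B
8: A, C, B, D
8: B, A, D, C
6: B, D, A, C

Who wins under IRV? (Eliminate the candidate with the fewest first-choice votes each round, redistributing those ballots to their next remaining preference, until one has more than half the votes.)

A

Round 1: A 13, B 19, C 0, D 9. C eliminated.
Round 2: A 13, B 19, D 9. D eliminated.
Round 3: A 22, B 19. A has a majority (≥21).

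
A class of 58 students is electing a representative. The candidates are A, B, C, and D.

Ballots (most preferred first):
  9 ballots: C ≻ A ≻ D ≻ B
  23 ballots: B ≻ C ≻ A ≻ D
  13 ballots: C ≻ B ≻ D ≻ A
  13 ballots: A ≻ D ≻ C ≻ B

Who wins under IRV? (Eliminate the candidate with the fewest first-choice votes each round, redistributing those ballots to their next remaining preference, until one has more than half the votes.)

Round 1: A 13, B 23, C 22, D 0. D eliminated.
Round 2: A 13, B 23, C 22. A eliminated.
Round 3: B 23, C 35. C has a majority (≥30).

C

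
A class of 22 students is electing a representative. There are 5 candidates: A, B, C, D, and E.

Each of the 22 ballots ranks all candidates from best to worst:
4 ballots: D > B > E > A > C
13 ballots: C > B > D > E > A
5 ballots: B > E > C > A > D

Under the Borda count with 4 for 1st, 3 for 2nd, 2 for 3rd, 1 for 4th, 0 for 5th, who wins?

B

A: 4×1 + 13×0 + 5×1 = 9
B: 4×3 + 13×3 + 5×4 = 71
C: 4×0 + 13×4 + 5×2 = 62
D: 4×4 + 13×2 + 5×0 = 42
E: 4×2 + 13×1 + 5×3 = 36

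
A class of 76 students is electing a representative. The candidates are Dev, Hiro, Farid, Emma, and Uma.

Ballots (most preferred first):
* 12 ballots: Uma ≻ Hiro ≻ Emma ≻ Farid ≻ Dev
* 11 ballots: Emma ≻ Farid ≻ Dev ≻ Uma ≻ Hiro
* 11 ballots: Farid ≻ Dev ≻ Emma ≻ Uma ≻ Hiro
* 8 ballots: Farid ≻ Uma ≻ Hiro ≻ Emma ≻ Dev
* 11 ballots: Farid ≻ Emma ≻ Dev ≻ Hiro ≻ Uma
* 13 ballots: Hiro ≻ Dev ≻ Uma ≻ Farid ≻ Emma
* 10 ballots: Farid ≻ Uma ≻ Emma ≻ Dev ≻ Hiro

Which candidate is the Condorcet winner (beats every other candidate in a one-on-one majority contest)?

Farid

Farid vs Dev: 63–13
Farid vs Hiro: 51–25
Farid vs Emma: 53–23
Farid vs Uma: 51–25
Farid beats every other candidate.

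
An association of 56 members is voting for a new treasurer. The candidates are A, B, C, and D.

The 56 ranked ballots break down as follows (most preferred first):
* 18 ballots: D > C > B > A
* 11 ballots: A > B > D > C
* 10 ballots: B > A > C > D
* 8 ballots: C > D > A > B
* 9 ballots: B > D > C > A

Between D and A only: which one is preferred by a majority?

D is ranked above A on 35 ballots; A above D on 21.

D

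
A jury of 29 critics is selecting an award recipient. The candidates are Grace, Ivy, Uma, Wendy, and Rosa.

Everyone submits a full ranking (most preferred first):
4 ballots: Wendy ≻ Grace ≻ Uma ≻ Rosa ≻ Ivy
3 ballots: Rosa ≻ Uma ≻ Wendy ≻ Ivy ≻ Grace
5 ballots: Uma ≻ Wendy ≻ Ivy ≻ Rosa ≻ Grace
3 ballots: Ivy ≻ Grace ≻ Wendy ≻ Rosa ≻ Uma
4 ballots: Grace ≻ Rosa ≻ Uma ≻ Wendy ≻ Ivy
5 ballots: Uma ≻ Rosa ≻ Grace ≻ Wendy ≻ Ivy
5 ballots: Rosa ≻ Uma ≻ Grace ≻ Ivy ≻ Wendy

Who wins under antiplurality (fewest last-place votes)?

Last-place votes: Grace 8, Ivy 13, Uma 3, Wendy 5, Rosa 0.

Rosa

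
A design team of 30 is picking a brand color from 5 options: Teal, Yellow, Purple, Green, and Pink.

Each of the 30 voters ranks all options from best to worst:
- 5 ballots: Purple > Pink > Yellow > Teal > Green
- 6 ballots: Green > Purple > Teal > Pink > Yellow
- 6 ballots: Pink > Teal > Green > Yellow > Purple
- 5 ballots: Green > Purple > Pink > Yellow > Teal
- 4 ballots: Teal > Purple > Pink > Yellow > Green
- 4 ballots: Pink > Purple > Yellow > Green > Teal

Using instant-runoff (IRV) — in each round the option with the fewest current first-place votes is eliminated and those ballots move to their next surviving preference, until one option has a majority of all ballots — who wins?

Pink

Round 1: Teal 4, Yellow 0, Purple 5, Green 11, Pink 10. Yellow eliminated.
Round 2: Teal 4, Purple 5, Green 11, Pink 10. Teal eliminated.
Round 3: Purple 9, Green 11, Pink 10. Purple eliminated.
Round 4: Green 11, Pink 19. Pink has a majority (≥16).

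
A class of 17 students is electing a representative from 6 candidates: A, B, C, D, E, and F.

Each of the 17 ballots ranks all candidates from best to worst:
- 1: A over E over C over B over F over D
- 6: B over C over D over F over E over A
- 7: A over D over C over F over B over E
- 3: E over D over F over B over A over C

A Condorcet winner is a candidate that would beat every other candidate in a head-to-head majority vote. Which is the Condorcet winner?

D

D vs A: 9–8
D vs B: 10–7
D vs C: 10–7
D vs E: 13–4
D vs F: 16–1
D beats every other candidate.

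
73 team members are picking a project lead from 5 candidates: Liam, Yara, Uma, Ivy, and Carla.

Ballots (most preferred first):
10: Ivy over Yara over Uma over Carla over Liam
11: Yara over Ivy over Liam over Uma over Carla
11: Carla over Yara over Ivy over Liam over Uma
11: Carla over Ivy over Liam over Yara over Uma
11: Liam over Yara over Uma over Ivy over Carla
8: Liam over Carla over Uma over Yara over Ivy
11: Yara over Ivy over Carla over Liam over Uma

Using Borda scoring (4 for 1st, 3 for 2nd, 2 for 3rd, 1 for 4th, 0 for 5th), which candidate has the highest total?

Liam: 10×0 + 11×2 + 11×1 + 11×2 + 11×4 + 8×4 + 11×1 = 142
Yara: 10×3 + 11×4 + 11×3 + 11×1 + 11×3 + 8×1 + 11×4 = 203
Uma: 10×2 + 11×1 + 11×0 + 11×0 + 11×2 + 8×2 + 11×0 = 69
Ivy: 10×4 + 11×3 + 11×2 + 11×3 + 11×1 + 8×0 + 11×3 = 172
Carla: 10×1 + 11×0 + 11×4 + 11×4 + 11×0 + 8×3 + 11×2 = 144

Yara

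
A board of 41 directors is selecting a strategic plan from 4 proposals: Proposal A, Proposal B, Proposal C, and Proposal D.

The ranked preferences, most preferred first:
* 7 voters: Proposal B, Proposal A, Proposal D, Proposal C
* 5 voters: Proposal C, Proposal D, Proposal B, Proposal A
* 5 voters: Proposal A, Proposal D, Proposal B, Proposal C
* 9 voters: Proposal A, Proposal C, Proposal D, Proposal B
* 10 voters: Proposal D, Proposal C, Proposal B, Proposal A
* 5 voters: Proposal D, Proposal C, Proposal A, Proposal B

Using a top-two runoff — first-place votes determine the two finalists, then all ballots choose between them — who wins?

Round 1 first-place votes: Proposal A 14, Proposal B 7, Proposal C 5, Proposal D 15. Proposal D and Proposal A advance.
Runoff: Proposal D is ranked above Proposal A on 20 ballots, Proposal A above Proposal D on 21.

Proposal A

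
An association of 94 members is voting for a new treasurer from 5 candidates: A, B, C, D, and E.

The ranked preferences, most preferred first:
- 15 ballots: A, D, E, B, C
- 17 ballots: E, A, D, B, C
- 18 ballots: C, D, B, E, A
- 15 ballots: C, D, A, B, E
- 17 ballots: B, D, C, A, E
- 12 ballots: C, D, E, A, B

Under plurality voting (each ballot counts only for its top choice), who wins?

First-place votes: A 15, B 17, C 45, D 0, E 17.

C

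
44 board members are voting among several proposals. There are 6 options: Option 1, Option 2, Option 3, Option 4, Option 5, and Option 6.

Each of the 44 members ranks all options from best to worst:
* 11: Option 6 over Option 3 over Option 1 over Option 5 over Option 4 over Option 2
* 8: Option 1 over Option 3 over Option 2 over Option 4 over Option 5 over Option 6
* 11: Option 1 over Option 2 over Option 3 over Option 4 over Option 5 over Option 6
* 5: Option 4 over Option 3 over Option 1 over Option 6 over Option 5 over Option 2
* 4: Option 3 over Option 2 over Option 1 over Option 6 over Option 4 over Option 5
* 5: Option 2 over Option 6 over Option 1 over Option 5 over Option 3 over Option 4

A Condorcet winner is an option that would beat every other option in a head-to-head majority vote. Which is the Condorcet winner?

Option 1

Option 1 vs Option 2: 35–9
Option 1 vs Option 3: 24–20
Option 1 vs Option 4: 39–5
Option 1 vs Option 5: 44–0
Option 1 vs Option 6: 28–16
Option 1 beats every other option.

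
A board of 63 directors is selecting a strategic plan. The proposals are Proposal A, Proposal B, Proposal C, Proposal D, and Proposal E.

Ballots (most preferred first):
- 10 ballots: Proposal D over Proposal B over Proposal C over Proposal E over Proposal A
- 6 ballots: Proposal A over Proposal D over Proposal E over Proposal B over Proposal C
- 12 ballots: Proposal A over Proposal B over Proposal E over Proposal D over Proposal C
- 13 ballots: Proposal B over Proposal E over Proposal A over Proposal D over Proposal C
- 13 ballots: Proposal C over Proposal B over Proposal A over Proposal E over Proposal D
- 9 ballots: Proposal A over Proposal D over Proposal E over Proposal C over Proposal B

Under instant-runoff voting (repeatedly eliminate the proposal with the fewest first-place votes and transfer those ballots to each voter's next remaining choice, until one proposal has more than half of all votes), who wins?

Round 1: Proposal A 27, Proposal B 13, Proposal C 13, Proposal D 10, Proposal E 0. Proposal E eliminated.
Round 2: Proposal A 27, Proposal B 13, Proposal C 13, Proposal D 10. Proposal D eliminated.
Round 3: Proposal A 27, Proposal B 23, Proposal C 13. Proposal C eliminated.
Round 4: Proposal A 27, Proposal B 36. Proposal B has a majority (≥32).

Proposal B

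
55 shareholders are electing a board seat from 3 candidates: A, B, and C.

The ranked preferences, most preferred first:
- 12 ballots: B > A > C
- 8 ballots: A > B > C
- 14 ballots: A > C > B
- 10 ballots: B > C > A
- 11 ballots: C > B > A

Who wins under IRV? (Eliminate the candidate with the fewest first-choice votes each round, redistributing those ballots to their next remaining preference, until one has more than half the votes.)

Round 1: A 22, B 22, C 11. C eliminated.
Round 2: A 22, B 33. B has a majority (≥28).

B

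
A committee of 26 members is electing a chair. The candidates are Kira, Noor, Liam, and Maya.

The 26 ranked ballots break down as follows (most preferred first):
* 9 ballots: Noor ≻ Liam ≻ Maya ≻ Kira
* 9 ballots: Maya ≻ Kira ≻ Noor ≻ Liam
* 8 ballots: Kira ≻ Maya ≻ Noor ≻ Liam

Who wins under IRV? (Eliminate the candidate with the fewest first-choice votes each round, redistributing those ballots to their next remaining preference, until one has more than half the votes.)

Maya

Round 1: Kira 8, Noor 9, Liam 0, Maya 9. Liam eliminated.
Round 2: Kira 8, Noor 9, Maya 9. Kira eliminated.
Round 3: Noor 9, Maya 17. Maya has a majority (≥14).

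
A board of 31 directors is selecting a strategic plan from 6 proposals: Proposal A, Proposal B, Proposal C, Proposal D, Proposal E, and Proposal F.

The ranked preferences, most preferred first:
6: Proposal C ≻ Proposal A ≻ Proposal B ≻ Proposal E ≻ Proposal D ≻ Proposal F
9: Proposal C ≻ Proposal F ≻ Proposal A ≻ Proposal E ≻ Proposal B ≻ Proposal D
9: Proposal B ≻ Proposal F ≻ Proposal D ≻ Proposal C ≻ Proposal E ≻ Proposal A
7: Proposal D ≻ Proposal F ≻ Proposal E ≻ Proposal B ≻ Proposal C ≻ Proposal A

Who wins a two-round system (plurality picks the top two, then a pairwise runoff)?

Round 1 first-place votes: Proposal A 0, Proposal B 9, Proposal C 15, Proposal D 7, Proposal E 0, Proposal F 0. Proposal C and Proposal B advance.
Runoff: Proposal C is ranked above Proposal B on 15 ballots, Proposal B above Proposal C on 16.

Proposal B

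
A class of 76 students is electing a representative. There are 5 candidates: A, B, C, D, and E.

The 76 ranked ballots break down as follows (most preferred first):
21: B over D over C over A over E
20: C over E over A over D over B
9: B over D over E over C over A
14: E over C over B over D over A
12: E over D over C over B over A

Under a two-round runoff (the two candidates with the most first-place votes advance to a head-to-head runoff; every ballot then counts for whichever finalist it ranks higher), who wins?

E

Round 1 first-place votes: A 0, B 30, C 20, D 0, E 26. B and E advance.
Runoff: B is ranked above E on 30 ballots, E above B on 46.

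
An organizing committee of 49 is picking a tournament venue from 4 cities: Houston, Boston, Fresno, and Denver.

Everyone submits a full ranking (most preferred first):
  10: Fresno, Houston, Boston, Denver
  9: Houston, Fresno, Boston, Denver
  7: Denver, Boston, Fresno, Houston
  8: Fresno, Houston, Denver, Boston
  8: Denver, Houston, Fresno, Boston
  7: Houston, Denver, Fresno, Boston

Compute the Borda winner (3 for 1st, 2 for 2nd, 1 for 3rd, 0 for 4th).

Houston: 10×2 + 9×3 + 7×0 + 8×2 + 8×2 + 7×3 = 100
Boston: 10×1 + 9×1 + 7×2 + 8×0 + 8×0 + 7×0 = 33
Fresno: 10×3 + 9×2 + 7×1 + 8×3 + 8×1 + 7×1 = 94
Denver: 10×0 + 9×0 + 7×3 + 8×1 + 8×3 + 7×2 = 67

Houston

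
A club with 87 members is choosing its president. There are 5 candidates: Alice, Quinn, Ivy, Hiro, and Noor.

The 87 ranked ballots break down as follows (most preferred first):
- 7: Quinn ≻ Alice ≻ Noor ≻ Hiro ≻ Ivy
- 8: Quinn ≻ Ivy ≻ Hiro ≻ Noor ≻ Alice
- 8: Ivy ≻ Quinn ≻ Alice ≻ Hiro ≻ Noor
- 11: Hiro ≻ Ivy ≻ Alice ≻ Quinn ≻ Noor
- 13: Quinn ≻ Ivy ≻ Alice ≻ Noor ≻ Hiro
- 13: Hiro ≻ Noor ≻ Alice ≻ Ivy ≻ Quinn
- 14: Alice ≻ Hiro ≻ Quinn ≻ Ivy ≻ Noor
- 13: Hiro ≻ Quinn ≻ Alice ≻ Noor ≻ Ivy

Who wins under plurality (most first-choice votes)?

First-place votes: Alice 14, Quinn 28, Ivy 8, Hiro 37, Noor 0.

Hiro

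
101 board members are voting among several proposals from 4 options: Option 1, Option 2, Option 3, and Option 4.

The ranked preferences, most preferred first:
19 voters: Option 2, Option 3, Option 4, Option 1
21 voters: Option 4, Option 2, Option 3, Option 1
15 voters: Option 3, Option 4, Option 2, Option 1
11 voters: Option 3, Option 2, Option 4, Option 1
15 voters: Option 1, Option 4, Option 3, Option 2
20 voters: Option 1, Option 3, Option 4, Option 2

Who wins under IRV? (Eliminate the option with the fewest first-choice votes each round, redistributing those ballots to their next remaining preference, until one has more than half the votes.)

Round 1: Option 1 35, Option 2 19, Option 3 26, Option 4 21. Option 2 eliminated.
Round 2: Option 1 35, Option 3 45, Option 4 21. Option 4 eliminated.
Round 3: Option 1 35, Option 3 66. Option 3 has a majority (≥51).

Option 3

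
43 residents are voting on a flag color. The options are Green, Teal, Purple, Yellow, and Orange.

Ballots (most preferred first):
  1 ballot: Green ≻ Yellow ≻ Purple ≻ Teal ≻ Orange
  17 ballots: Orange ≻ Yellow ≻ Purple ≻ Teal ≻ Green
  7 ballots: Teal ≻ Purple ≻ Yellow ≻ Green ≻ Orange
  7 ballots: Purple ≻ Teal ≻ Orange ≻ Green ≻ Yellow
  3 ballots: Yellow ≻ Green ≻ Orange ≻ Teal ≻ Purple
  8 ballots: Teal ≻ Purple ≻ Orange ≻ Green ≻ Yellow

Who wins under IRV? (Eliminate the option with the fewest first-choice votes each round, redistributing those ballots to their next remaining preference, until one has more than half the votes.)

Round 1: Green 1, Teal 15, Purple 7, Yellow 3, Orange 17. Green eliminated.
Round 2: Teal 15, Purple 7, Yellow 4, Orange 17. Yellow eliminated.
Round 3: Teal 15, Purple 8, Orange 20. Purple eliminated.
Round 4: Teal 23, Orange 20. Teal has a majority (≥22).

Teal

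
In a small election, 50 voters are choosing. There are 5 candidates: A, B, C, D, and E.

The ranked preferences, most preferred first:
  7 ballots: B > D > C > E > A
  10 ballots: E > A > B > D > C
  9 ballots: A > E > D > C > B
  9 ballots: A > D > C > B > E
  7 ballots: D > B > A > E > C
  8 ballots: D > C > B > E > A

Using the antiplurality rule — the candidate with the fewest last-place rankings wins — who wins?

Last-place votes: A 15, B 9, C 17, D 0, E 9.

D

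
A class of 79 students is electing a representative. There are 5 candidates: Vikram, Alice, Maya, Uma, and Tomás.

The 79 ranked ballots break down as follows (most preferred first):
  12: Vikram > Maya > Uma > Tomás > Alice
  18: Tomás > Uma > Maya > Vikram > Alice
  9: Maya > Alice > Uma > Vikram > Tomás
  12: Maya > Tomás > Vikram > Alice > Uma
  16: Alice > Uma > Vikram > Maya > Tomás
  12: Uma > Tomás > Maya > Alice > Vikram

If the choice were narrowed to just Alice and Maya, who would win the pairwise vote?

Maya

Alice is ranked above Maya on 16 ballots; Maya above Alice on 63.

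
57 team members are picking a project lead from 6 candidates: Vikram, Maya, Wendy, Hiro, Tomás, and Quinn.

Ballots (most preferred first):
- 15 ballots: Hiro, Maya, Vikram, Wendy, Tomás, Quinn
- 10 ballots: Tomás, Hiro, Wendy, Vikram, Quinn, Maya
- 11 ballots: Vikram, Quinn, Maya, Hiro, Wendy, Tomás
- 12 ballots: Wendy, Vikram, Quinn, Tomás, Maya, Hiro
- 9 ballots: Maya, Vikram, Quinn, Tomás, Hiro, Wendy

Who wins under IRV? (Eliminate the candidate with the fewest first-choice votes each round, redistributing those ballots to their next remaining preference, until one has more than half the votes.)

Round 1: Vikram 11, Maya 9, Wendy 12, Hiro 15, Tomás 10, Quinn 0. Quinn eliminated.
Round 2: Vikram 11, Maya 9, Wendy 12, Hiro 15, Tomás 10. Maya eliminated.
Round 3: Vikram 20, Wendy 12, Hiro 15, Tomás 10. Tomás eliminated.
Round 4: Vikram 20, Wendy 12, Hiro 25. Wendy eliminated.
Round 5: Vikram 32, Hiro 25. Vikram has a majority (≥29).

Vikram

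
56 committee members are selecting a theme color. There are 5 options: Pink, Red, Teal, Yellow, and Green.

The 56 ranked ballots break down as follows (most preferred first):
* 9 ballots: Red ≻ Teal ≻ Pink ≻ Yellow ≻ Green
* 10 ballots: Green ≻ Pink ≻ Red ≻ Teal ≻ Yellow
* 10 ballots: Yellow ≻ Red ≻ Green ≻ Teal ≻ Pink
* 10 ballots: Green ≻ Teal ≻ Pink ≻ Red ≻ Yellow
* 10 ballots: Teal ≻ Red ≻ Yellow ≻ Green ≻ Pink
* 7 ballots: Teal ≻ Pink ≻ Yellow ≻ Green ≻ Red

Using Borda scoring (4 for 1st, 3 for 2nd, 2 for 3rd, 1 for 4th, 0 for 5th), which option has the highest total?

Pink: 9×2 + 10×3 + 10×0 + 10×2 + 10×0 + 7×3 = 89
Red: 9×4 + 10×2 + 10×3 + 10×1 + 10×3 + 7×0 = 126
Teal: 9×3 + 10×1 + 10×1 + 10×3 + 10×4 + 7×4 = 145
Yellow: 9×1 + 10×0 + 10×4 + 10×0 + 10×2 + 7×2 = 83
Green: 9×0 + 10×4 + 10×2 + 10×4 + 10×1 + 7×1 = 117

Teal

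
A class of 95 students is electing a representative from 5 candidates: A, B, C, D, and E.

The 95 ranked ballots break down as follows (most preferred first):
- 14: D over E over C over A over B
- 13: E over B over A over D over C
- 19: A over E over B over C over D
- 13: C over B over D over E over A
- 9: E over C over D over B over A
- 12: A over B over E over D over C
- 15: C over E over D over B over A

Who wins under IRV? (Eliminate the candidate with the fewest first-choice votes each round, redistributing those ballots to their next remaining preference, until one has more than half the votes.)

Round 1: A 31, B 0, C 28, D 14, E 22. B eliminated.
Round 2: A 31, C 28, D 14, E 22. D eliminated.
Round 3: A 31, C 28, E 36. C eliminated.
Round 4: A 31, E 64. E has a majority (≥48).

E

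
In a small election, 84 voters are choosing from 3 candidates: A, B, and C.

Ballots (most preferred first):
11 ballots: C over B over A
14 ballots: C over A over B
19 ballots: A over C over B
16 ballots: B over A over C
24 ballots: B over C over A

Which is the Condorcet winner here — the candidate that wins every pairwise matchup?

C vs A: 49–35
C vs B: 44–40
C beats every other candidate.

C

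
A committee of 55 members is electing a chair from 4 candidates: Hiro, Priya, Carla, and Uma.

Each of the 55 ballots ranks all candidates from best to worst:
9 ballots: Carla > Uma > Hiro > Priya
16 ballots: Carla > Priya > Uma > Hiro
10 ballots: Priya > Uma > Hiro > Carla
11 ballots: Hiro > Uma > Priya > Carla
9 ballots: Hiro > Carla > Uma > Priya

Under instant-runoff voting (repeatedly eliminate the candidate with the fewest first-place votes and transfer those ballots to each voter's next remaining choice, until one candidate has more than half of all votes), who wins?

Hiro

Round 1: Hiro 20, Priya 10, Carla 25, Uma 0. Uma eliminated.
Round 2: Hiro 20, Priya 10, Carla 25. Priya eliminated.
Round 3: Hiro 30, Carla 25. Hiro has a majority (≥28).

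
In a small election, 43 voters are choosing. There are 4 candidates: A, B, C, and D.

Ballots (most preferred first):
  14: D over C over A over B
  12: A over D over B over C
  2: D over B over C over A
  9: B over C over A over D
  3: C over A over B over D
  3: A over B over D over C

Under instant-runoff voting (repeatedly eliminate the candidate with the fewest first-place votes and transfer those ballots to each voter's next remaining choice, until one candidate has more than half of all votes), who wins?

Round 1: A 15, B 9, C 3, D 16. C eliminated.
Round 2: A 18, B 9, D 16. B eliminated.
Round 3: A 27, D 16. A has a majority (≥22).

A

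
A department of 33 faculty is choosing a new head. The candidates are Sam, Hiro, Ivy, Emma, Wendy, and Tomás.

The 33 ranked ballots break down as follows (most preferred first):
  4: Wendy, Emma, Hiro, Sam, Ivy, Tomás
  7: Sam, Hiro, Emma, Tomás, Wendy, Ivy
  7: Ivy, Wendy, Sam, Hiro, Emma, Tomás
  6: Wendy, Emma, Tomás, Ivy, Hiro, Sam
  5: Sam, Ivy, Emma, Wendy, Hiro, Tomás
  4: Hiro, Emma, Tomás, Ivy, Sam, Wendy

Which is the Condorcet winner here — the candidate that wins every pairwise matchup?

Wendy

Wendy vs Sam: 17–16
Wendy vs Hiro: 22–11
Wendy vs Ivy: 17–16
Wendy vs Emma: 17–16
Wendy vs Tomás: 22–11
Wendy beats every other candidate.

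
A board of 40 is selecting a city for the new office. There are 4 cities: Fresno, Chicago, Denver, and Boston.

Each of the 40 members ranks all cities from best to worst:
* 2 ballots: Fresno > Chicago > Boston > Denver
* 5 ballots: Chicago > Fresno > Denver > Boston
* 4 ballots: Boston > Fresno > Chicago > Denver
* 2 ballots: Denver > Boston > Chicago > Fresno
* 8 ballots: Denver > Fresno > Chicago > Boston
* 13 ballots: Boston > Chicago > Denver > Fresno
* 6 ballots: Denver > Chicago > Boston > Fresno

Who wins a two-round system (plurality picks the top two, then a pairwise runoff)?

Round 1 first-place votes: Fresno 2, Chicago 5, Denver 16, Boston 17. Boston and Denver advance.
Runoff: Boston is ranked above Denver on 19 ballots, Denver above Boston on 21.

Denver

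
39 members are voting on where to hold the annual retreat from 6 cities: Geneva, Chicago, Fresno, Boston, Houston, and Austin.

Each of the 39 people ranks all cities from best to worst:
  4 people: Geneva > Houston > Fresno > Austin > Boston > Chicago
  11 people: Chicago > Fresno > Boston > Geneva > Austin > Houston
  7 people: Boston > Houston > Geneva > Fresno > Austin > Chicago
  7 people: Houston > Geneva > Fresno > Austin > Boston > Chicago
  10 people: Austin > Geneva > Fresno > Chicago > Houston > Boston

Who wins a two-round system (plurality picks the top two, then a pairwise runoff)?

Round 1 first-place votes: Geneva 4, Chicago 11, Fresno 0, Boston 7, Houston 7, Austin 10. Chicago and Austin advance.
Runoff: Chicago is ranked above Austin on 11 ballots, Austin above Chicago on 28.

Austin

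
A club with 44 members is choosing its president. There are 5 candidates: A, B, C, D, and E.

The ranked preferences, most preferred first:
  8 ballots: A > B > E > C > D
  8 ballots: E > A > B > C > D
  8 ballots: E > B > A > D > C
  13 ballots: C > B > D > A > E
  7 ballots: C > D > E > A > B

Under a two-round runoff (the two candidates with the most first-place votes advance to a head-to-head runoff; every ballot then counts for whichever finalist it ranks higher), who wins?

E

Round 1 first-place votes: A 8, B 0, C 20, D 0, E 16. C and E advance.
Runoff: C is ranked above E on 20 ballots, E above C on 24.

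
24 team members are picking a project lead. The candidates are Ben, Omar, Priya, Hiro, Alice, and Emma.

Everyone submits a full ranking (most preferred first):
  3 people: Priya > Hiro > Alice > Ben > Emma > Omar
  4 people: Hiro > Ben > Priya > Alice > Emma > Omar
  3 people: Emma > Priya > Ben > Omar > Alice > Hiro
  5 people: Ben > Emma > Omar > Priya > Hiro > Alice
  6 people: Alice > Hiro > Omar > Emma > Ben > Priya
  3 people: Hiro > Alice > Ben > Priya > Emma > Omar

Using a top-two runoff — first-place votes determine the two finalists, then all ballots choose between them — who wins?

Round 1 first-place votes: Ben 5, Omar 0, Priya 3, Hiro 7, Alice 6, Emma 3. Hiro and Alice advance.
Runoff: Hiro is ranked above Alice on 15 ballots, Alice above Hiro on 9.

Hiro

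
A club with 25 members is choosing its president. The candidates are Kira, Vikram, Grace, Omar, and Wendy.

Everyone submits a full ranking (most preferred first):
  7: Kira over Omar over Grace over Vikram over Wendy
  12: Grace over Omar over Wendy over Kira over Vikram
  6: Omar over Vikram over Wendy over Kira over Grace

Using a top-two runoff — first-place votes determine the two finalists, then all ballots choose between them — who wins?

Kira

Round 1 first-place votes: Kira 7, Vikram 0, Grace 12, Omar 6, Wendy 0. Grace and Kira advance.
Runoff: Grace is ranked above Kira on 12 ballots, Kira above Grace on 13.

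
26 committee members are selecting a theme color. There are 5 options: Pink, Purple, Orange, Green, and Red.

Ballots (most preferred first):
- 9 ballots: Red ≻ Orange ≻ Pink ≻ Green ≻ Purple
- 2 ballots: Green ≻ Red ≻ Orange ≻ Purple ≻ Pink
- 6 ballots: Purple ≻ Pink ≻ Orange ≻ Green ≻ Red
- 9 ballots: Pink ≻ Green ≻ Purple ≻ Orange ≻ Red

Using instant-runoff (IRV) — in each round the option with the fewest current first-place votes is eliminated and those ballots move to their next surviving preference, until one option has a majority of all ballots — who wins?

Pink

Round 1: Pink 9, Purple 6, Orange 0, Green 2, Red 9. Orange eliminated.
Round 2: Pink 9, Purple 6, Green 2, Red 9. Green eliminated.
Round 3: Pink 9, Purple 6, Red 11. Purple eliminated.
Round 4: Pink 15, Red 11. Pink has a majority (≥14).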